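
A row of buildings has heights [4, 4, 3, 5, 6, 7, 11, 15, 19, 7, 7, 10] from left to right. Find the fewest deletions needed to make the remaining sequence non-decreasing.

Fewest deletions = n − (longest non-decreasing subsequence).
Patience tails:
4 → extends → [4]
4 → extends → [4, 4]
3 → replaces 4 → [3, 4]
5 → extends → [3, 4, 5]
6 → extends → [3, 4, 5, 6]
7 → extends → [3, 4, 5, 6, 7]
11 → extends → [3, 4, 5, 6, 7, 11]
15 → extends → [3, 4, 5, 6, 7, 11, 15]
19 → extends → [3, 4, 5, 6, 7, 11, 15, 19]
7 → replaces 11 → [3, 4, 5, 6, 7, 7, 15, 19]
7 → replaces 15 → [3, 4, 5, 6, 7, 7, 7, 19]
10 → replaces 19 → [3, 4, 5, 6, 7, 7, 7, 10]
Longest non-decreasing subsequence has length 8, so deletions = 12 − 8 = 4.

4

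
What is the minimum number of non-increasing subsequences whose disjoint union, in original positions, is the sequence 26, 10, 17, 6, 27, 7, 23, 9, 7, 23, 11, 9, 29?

Place each on the leftmost legal pile:
26 → new pile 1 (tops now [26])
10 → pile 1 (tops now [10])
17 → new pile 2 (tops now [10, 17])
6 → pile 1 (tops now [6, 17])
27 → new pile 3 (tops now [6, 17, 27])
7 → pile 2 (tops now [6, 7, 27])
23 → pile 3 (tops now [6, 7, 23])
9 → pile 3 (tops now [6, 7, 9])
7 → pile 2 (tops now [6, 7, 9])
23 → new pile 4 (tops now [6, 7, 9, 23])
11 → pile 4 (tops now [6, 7, 9, 11])
9 → pile 3 (tops now [6, 7, 9, 11])
29 → new pile 5 (tops now [6, 7, 9, 11, 29])
Five piles.

5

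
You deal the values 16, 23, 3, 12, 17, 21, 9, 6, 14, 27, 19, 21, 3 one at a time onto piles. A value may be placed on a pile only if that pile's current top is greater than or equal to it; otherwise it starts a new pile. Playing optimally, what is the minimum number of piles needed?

Place each on the leftmost legal pile:
16 → new pile 1 (tops now [16])
23 → new pile 2 (tops now [16, 23])
3 → pile 1 (tops now [3, 23])
12 → pile 2 (tops now [3, 12])
17 → new pile 3 (tops now [3, 12, 17])
21 → new pile 4 (tops now [3, 12, 17, 21])
9 → pile 2 (tops now [3, 9, 17, 21])
6 → pile 2 (tops now [3, 6, 17, 21])
14 → pile 3 (tops now [3, 6, 14, 21])
27 → new pile 5 (tops now [3, 6, 14, 21, 27])
19 → pile 4 (tops now [3, 6, 14, 19, 27])
21 → pile 5 (tops now [3, 6, 14, 19, 21])
3 → pile 1 (tops now [3, 6, 14, 19, 21])
Five piles.

5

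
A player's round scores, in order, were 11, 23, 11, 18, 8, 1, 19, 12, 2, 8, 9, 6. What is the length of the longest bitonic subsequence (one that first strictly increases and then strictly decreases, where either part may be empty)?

inc[i] = longest strictly increasing subsequence ending at i; dec[i] = longest strictly decreasing subsequence starting at i:
i:      1  2  3  4  5  6  7  8  9 10 11 12
a[i]:  11 23 11 18  8  1 19 12  2  8  9  6
inc:    1  2  1  2  1  1  3  2  2  3  4  3
dec:    3  5  3  4  2  1  4  3  1  2  2  1
Best peak at i=2 (value 23): inc=2, dec=5, length 2+5−1 = 6.

6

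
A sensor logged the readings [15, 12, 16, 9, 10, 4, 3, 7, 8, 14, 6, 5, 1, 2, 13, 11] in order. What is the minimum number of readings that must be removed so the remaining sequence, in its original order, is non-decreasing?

12

Fewest deletions = n − (longest non-decreasing subsequence).
Patience tails:
15 → extends → [15]
12 → replaces 15 → [12]
16 → extends → [12, 16]
9 → replaces 12 → [9, 16]
10 → replaces 16 → [9, 10]
4 → replaces 9 → [4, 10]
3 → replaces 4 → [3, 10]
7 → replaces 10 → [3, 7]
8 → extends → [3, 7, 8]
14 → extends → [3, 7, 8, 14]
6 → replaces 7 → [3, 6, 8, 14]
5 → replaces 6 → [3, 5, 8, 14]
1 → replaces 3 → [1, 5, 8, 14]
2 → replaces 5 → [1, 2, 8, 14]
13 → replaces 14 → [1, 2, 8, 13]
11 → replaces 13 → [1, 2, 8, 11]
Longest non-decreasing subsequence has length 4, so deletions = 16 − 4 = 12.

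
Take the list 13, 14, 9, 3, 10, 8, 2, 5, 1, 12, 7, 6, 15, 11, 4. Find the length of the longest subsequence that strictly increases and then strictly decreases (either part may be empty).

inc[i] = longest strictly increasing subsequence ending at i; dec[i] = longest strictly decreasing subsequence starting at i:
i:      1  2  3  4  5  6  7  8  9 10 11 12 13 14 15
a[i]:  13 14  9  3 10  8  2  5  1 12  7  6 15 11  4
inc:    1  2  1  1  2  2  1  2  1  3  3  3  4  4  2
dec:    6  6  5  3  5  4  2  2  1  4  3  2  3  2  1
Best peak at i=2 (value 14): inc=2, dec=6, length 2+6−1 = 7.

7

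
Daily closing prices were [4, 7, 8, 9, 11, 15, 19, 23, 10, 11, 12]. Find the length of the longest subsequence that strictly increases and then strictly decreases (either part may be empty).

9

inc[i] = longest strictly increasing subsequence ending at i; dec[i] = longest strictly decreasing subsequence starting at i:
i:      1  2  3  4  5  6  7  8  9 10 11
a[i]:   4  7  8  9 11 15 19 23 10 11 12
inc:    1  2  3  4  5  6  7  8  5  6  7
dec:    1  1  1  1  2  2  2  2  1  1  1
Best peak at i=8 (value 23): inc=8, dec=2, length 8+2−1 = 9.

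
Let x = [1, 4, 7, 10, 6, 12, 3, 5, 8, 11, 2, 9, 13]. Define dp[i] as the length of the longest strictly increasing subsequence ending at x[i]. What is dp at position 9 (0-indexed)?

5

dp[i] = 1 + max{dp[j] : j<i, x[j]<x[i]} (or 1 if no such j):
i:      0  1  2  3  4  5  6  7  8  9 10 11 12
x[i]:   1  4  7 10  6 12  3  5  8 11  2  9 13
dp:     1  2  3  4  3  5  2  3  4  5  2  5  6
At index 9 the value is 5.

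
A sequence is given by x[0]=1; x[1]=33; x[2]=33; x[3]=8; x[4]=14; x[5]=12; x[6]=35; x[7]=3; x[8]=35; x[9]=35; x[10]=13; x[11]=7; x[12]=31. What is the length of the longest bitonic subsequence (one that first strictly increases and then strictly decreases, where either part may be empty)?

inc[i] = longest strictly increasing subsequence ending at i; dec[i] = longest strictly decreasing subsequence starting at i:
i:      0  1  2  3  4  5  6  7  8  9 10 11 12
x[i]:   1 33 33  8 14 12 35  3 35 35 13  7 31
inc:    1  2  2  2  3  3  4  2  4  4  4  3  5
dec:    1  4  4  2  3  2  3  1  3  3  2  1  1
Best peak at i=6 (value 35): inc=4, dec=3, length 4+3−1 = 6.

6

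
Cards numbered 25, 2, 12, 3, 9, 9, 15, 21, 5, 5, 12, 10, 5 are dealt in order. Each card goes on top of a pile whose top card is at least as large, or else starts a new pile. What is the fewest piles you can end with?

5

The minimum number of non-increasing subsequences covering a sequence equals the length of its longest strictly increasing subsequence.
LIS length is 5 (e.g. 2, 3, 9, 15, 21), so 5 piles are needed.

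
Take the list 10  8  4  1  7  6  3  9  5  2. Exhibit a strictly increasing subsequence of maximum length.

4, 7, 9

Patience tails give the LIS length; then backtrack through the dp parents:
10 → extends → [10]
8 → replaces 10 → [8]
4 → replaces 8 → [4]
1 → replaces 4 → [1]
7 → extends → [1, 7]
6 → replaces 7 → [1, 6]
3 → replaces 6 → [1, 3]
9 → extends → [1, 3, 9]
5 → replaces 9 → [1, 3, 5]
2 → replaces 3 → [1, 2, 5]
Length 3; one witness is 4, 7, 9.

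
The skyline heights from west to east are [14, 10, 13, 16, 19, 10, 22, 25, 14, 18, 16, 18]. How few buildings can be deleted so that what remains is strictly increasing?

6

Fewest deletions = n − (longest strictly increasing subsequence).
i:      1  2  3  4  5  6  7  8  9 10 11 12
a[i]:  14 10 13 16 19 10 22 25 14 18 16 18
dp:     1  1  2  3  4  1  5  6  3  4  4  5
max dp = 6, so deletions = 12 − 6 = 6.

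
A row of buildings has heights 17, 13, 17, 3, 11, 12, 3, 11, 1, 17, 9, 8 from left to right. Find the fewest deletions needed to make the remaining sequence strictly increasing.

8

Fewest deletions = n − (longest strictly increasing subsequence).
i:      1  2  3  4  5  6  7  8  9 10 11 12
a[i]:  17 13 17  3 11 12  3 11  1 17  9  8
dp:     1  1  2  1  2  3  1  2  1  4  2  2
max dp = 4, so deletions = 12 − 4 = 8.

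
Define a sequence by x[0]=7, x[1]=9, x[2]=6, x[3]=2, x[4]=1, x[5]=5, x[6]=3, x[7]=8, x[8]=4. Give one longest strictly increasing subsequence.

Patience tails give the LIS length; then backtrack through the dp parents:
7 → extends → [7]
9 → extends → [7, 9]
6 → replaces 7 → [6, 9]
2 → replaces 6 → [2, 9]
1 → replaces 2 → [1, 9]
5 → replaces 9 → [1, 5]
3 → replaces 5 → [1, 3]
8 → extends → [1, 3, 8]
4 → replaces 8 → [1, 3, 4]
Length 3; one witness is 2, 5, 8.

2, 5, 8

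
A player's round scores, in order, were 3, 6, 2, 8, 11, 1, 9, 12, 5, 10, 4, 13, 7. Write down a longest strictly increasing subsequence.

Patience tails give the LIS length; then backtrack through the dp parents:
3 → extends → [3]
6 → extends → [3, 6]
2 → replaces 3 → [2, 6]
8 → extends → [2, 6, 8]
11 → extends → [2, 6, 8, 11]
1 → replaces 2 → [1, 6, 8, 11]
9 → replaces 11 → [1, 6, 8, 9]
12 → extends → [1, 6, 8, 9, 12]
5 → replaces 6 → [1, 5, 8, 9, 12]
10 → replaces 12 → [1, 5, 8, 9, 10]
4 → replaces 5 → [1, 4, 8, 9, 10]
13 → extends → [1, 4, 8, 9, 10, 13]
7 → replaces 8 → [1, 4, 7, 9, 10, 13]
Length 6; one witness is 3, 6, 8, 11, 12, 13.

3, 6, 8, 11, 12, 13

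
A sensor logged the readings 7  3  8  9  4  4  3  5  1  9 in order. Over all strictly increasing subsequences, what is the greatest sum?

Let S[i] be the best sum of a strictly increasing subsequence ending at i:
i:      1  2  3  4  5  6  7  8  9 10
a[i]:   7  3  8  9  4  4  3  5  1  9
S:      7  3 15 24  7  7  3 12  1 24
Maximum is 24 (e.g. 7 + 8 + 9).

24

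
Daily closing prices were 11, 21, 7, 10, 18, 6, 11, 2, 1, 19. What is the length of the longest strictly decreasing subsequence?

5

Negate each value so 'decreasing' becomes 'increasing', then run patience tails on the negated sequence:
-11 → extends → [-11]
-21 → replaces -11 → [-21]
-7 → extends → [-21, -7]
-10 → replaces -7 → [-21, -10]
-18 → replaces -10 → [-21, -18]
-6 → extends → [-21, -18, -6]
-11 → replaces -6 → [-21, -18, -11]
-2 → extends → [-21, -18, -11, -2]
-1 → extends → [-21, -18, -11, -2, -1]
-19 → replaces -18 → [-21, -19, -11, -2, -1]
Five tails, so the longest strictly decreasing subsequence of the original has length 5.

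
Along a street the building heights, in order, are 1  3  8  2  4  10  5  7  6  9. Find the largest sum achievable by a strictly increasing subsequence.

Let S[i] be the best sum of a strictly increasing subsequence ending at i:
i:      1  2  3  4  5  6  7  8  9 10
a[i]:   1  3  8  2  4 10  5  7  6  9
S:      1  4 12  3  8 22 13 20 19 29
Maximum is 29 (e.g. 1 + 3 + 4 + 5 + 7 + 9).

29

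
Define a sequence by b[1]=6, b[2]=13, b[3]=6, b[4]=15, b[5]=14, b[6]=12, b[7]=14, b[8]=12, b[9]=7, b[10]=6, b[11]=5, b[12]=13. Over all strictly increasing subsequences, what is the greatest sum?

34

Let S[i] be the best sum of a strictly increasing subsequence ending at i:
i:      1  2  3  4  5  6  7  8  9 10 11 12
b[i]:   6 13  6 15 14 12 14 12  7  6  5 13
S:      6 19  6 34 33 18 33 18 13  6  5 31
Maximum is 34 (e.g. 6 + 13 + 15).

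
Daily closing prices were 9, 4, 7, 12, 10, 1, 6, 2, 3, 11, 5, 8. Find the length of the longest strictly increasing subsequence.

Let dp[i] be the length of the longest such subsequence ending at index i:
i:      1  2  3  4  5  6  7  8  9 10 11 12
a[i]:   9  4  7 12 10  1  6  2  3 11  5  8
dp:     1  1  2  3  3  1  2  2  3  4  4  5
Maximum dp value is 5.

5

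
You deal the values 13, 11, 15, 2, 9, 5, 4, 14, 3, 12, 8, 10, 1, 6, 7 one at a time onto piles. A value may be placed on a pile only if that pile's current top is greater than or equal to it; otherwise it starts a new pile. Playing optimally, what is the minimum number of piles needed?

4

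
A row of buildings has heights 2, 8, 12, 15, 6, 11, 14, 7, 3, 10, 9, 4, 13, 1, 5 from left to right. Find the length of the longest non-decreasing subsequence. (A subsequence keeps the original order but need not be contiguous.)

Track the smallest tail for each achievable length (allowing ties):
2 → extends → [2]
8 → extends → [2, 8]
12 → extends → [2, 8, 12]
15 → extends → [2, 8, 12, 15]
6 → replaces 8 → [2, 6, 12, 15]
11 → replaces 12 → [2, 6, 11, 15]
14 → replaces 15 → [2, 6, 11, 14]
7 → replaces 11 → [2, 6, 7, 14]
3 → replaces 6 → [2, 3, 7, 14]
10 → replaces 14 → [2, 3, 7, 10]
9 → replaces 10 → [2, 3, 7, 9]
4 → replaces 7 → [2, 3, 4, 9]
13 → extends → [2, 3, 4, 9, 13]
1 → replaces 2 → [1, 3, 4, 9, 13]
5 → replaces 9 → [1, 3, 4, 5, 13]
Five tails, so the longest non-decreasing subsequence has length 5 (e.g. 2, 6, 7, 10, 13).

5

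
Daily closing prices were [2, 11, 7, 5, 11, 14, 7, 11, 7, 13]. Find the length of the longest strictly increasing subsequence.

5

Track the smallest tail for each achievable length (strict):
2 → extends → [2]
11 → extends → [2, 11]
7 → replaces 11 → [2, 7]
5 → replaces 7 → [2, 5]
11 → extends → [2, 5, 11]
14 → extends → [2, 5, 11, 14]
7 → replaces 11 → [2, 5, 7, 14]
11 → replaces 14 → [2, 5, 7, 11]
7 → already a tail → [2, 5, 7, 11]
13 → extends → [2, 5, 7, 11, 13]
Five tails, so the longest strictly increasing subsequence has length 5 (e.g. 2, 5, 7, 11, 13).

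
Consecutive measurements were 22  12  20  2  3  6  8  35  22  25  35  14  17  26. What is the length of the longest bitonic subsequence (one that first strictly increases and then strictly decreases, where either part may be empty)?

8

inc[i] = longest strictly increasing subsequence ending at i; dec[i] = longest strictly decreasing subsequence starting at i:
i:      1  2  3  4  5  6  7  8  9 10 11 12 13 14
a[i]:  22 12 20  2  3  6  8 35 22 25 35 14 17 26
inc:    1  1  2  1  2  3  4  5  5  6  7  5  6  7
dec:    3  2  2  1  1  1  1  3  2  2  2  1  1  1
Best peak at i=11 (value 35): inc=7, dec=2, length 7+2−1 = 8.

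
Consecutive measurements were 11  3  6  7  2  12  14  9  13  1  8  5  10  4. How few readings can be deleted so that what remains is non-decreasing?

Fewest deletions = n − (longest non-decreasing subsequence).
i:      1  2  3  4  5  6  7  8  9 10 11 12 13 14
a[i]:  11  3  6  7  2 12 14  9 13  1  8  5 10  4
dp:     1  1  2  3  1  4  5  4  5  1  4  2  5  2
max dp = 5, so deletions = 14 − 5 = 9.

9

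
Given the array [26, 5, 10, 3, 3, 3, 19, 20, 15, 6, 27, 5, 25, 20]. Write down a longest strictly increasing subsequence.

Patience tails give the LIS length; then backtrack through the dp parents:
26 → extends → [26]
5 → replaces 26 → [5]
10 → extends → [5, 10]
3 → replaces 5 → [3, 10]
3 → already a tail → [3, 10]
3 → already a tail → [3, 10]
19 → extends → [3, 10, 19]
20 → extends → [3, 10, 19, 20]
15 → replaces 19 → [3, 10, 15, 20]
6 → replaces 10 → [3, 6, 15, 20]
27 → extends → [3, 6, 15, 20, 27]
5 → replaces 6 → [3, 5, 15, 20, 27]
25 → replaces 27 → [3, 5, 15, 20, 25]
20 → already a tail → [3, 5, 15, 20, 25]
Length 5; one witness is 5, 10, 19, 20, 27.

5, 10, 19, 20, 27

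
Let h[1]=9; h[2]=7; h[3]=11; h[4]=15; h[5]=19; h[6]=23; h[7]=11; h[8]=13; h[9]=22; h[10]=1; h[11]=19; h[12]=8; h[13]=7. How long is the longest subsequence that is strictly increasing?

5

Track the smallest tail for each achievable length (strict):
9 → extends → [9]
7 → replaces 9 → [7]
11 → extends → [7, 11]
15 → extends → [7, 11, 15]
19 → extends → [7, 11, 15, 19]
23 → extends → [7, 11, 15, 19, 23]
11 → already a tail → [7, 11, 15, 19, 23]
13 → replaces 15 → [7, 11, 13, 19, 23]
22 → replaces 23 → [7, 11, 13, 19, 22]
1 → replaces 7 → [1, 11, 13, 19, 22]
19 → already a tail → [1, 11, 13, 19, 22]
8 → replaces 11 → [1, 8, 13, 19, 22]
7 → replaces 8 → [1, 7, 13, 19, 22]
Five tails, so the longest strictly increasing subsequence has length 5 (e.g. 9, 11, 15, 19, 23).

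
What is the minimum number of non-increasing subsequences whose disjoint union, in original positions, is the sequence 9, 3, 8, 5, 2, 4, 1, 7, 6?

Place each on the leftmost legal pile:
9 → new pile 1 (tops now [9])
3 → pile 1 (tops now [3])
8 → new pile 2 (tops now [3, 8])
5 → pile 2 (tops now [3, 5])
2 → pile 1 (tops now [2, 5])
4 → pile 2 (tops now [2, 4])
1 → pile 1 (tops now [1, 4])
7 → new pile 3 (tops now [1, 4, 7])
6 → pile 3 (tops now [1, 4, 6])
Three piles.

3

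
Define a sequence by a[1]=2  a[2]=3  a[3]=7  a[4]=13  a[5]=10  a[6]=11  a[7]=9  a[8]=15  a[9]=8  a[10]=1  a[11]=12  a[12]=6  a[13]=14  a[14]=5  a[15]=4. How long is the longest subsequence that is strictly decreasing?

7

Let dp[i] be the longest strictly decreasing subsequence ending at i:
i:      1  2  3  4  5  6  7  8  9 10 11 12 13 14 15
a[i]:   2  3  7 13 10 11  9 15  8  1 12  6 14  5  4
dp:     1  1  1  1  2  2  3  1  4  5  2  5  2  6  7
Maximum is 7.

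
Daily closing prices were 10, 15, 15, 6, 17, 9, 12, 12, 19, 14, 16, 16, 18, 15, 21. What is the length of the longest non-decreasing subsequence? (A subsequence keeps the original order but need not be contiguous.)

Let dp[i] be the length of the longest such subsequence ending at index i:
i:      1  2  3  4  5  6  7  8  9 10 11 12 13 14 15
a[i]:  10 15 15  6 17  9 12 12 19 14 16 16 18 15 21
dp:     1  2  3  1  4  2  3  4  5  5  6  7  8  6  9
Maximum dp value is 9.

9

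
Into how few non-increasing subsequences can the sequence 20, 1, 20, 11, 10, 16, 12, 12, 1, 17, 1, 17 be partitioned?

4

Place each on the leftmost legal pile:
20 → new pile 1 (tops now [20])
1 → pile 1 (tops now [1])
20 → new pile 2 (tops now [1, 20])
11 → pile 2 (tops now [1, 11])
10 → pile 2 (tops now [1, 10])
16 → new pile 3 (tops now [1, 10, 16])
12 → pile 3 (tops now [1, 10, 12])
12 → pile 3 (tops now [1, 10, 12])
1 → pile 1 (tops now [1, 10, 12])
17 → new pile 4 (tops now [1, 10, 12, 17])
1 → pile 1 (tops now [1, 10, 12, 17])
17 → pile 4 (tops now [1, 10, 12, 17])
Four piles.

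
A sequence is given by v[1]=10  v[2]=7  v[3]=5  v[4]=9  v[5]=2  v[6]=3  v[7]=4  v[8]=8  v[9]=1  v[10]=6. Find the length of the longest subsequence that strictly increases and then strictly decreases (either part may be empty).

inc[i] = longest strictly increasing subsequence ending at i; dec[i] = longest strictly decreasing subsequence starting at i:
i:      1  2  3  4  5  6  7  8  9 10
v[i]:  10  7  5  9  2  3  4  8  1  6
inc:    1  1  1  2  1  2  3  4  1  4
dec:    5  4  3  3  2  2  2  2  1  1
Best peak at i=1 (value 10): inc=1, dec=5, length 1+5−1 = 5.

5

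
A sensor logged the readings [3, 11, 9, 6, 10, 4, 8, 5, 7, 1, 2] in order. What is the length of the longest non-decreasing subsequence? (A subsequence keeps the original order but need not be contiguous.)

Track the smallest tail for each achievable length (allowing ties):
3 → extends → [3]
11 → extends → [3, 11]
9 → replaces 11 → [3, 9]
6 → replaces 9 → [3, 6]
10 → extends → [3, 6, 10]
4 → replaces 6 → [3, 4, 10]
8 → replaces 10 → [3, 4, 8]
5 → replaces 8 → [3, 4, 5]
7 → extends → [3, 4, 5, 7]
1 → replaces 3 → [1, 4, 5, 7]
2 → replaces 4 → [1, 2, 5, 7]
Four tails, so the longest non-decreasing subsequence has length 4 (e.g. 3, 4, 5, 7).

4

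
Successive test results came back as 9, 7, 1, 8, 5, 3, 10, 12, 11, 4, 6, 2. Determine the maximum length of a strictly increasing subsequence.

Track the smallest tail for each achievable length (strict):
9 → extends → [9]
7 → replaces 9 → [7]
1 → replaces 7 → [1]
8 → extends → [1, 8]
5 → replaces 8 → [1, 5]
3 → replaces 5 → [1, 3]
10 → extends → [1, 3, 10]
12 → extends → [1, 3, 10, 12]
11 → replaces 12 → [1, 3, 10, 11]
4 → replaces 10 → [1, 3, 4, 11]
6 → replaces 11 → [1, 3, 4, 6]
2 → replaces 3 → [1, 2, 4, 6]
Four tails, so the longest strictly increasing subsequence has length 4 (e.g. 7, 8, 10, 12).

4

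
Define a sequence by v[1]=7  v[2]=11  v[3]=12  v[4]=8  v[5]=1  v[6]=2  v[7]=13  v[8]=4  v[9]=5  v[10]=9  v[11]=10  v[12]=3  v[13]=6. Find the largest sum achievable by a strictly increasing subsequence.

43

Let S[i] be the best sum of a strictly increasing subsequence ending at i:
i:      1  2  3  4  5  6  7  8  9 10 11 12 13
v[i]:   7 11 12  8  1  2 13  4  5  9 10  3  6
S:      7 18 30 15  1  3 43  7 12 24 34  6 18
Maximum is 43 (e.g. 7 + 11 + 12 + 13).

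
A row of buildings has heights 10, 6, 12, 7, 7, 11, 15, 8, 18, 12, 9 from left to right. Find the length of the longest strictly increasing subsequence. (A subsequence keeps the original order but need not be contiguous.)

Track the smallest tail for each achievable length (strict):
10 → extends → [10]
6 → replaces 10 → [6]
12 → extends → [6, 12]
7 → replaces 12 → [6, 7]
7 → already a tail → [6, 7]
11 → extends → [6, 7, 11]
15 → extends → [6, 7, 11, 15]
8 → replaces 11 → [6, 7, 8, 15]
18 → extends → [6, 7, 8, 15, 18]
12 → replaces 15 → [6, 7, 8, 12, 18]
9 → replaces 12 → [6, 7, 8, 9, 18]
Five tails, so the longest strictly increasing subsequence has length 5 (e.g. 6, 7, 11, 15, 18).

5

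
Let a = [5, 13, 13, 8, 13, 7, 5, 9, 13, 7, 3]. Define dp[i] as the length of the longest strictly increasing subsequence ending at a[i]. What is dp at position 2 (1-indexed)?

2

dp[i] = 1 + max{dp[j] : j<i, a[j]<a[i]} (or 1 if no such j):
i:      1  2  3  4  5  6  7  8  9 10 11
a[i]:   5 13 13  8 13  7  5  9 13  7  3
dp:     1  2  2  2  3  2  1  3  4  2  1
At index 2 the value is 2.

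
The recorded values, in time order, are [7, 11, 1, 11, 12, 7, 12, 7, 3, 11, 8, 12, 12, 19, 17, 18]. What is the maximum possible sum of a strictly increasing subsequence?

Let S[i] be the best sum of a strictly increasing subsequence ending at i:
i:      1  2  3  4  5  6  7  8  9 10 11 12 13 14 15 16
a[i]:   7 11  1 11 12  7 12  7  3 11  8 12 12 19 17 18
S:      7 18  1 18 30  8 30  8  4 19 16 31 31 50 48 66
Maximum is 66 (e.g. 1 + 7 + 11 + 12 + 17 + 18).

66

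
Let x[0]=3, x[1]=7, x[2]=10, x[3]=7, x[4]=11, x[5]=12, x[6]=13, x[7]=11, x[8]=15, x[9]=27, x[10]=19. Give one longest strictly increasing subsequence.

Patience tails give the LIS length; then backtrack through the dp parents:
3 → extends → [3]
7 → extends → [3, 7]
10 → extends → [3, 7, 10]
7 → already a tail → [3, 7, 10]
11 → extends → [3, 7, 10, 11]
12 → extends → [3, 7, 10, 11, 12]
13 → extends → [3, 7, 10, 11, 12, 13]
11 → already a tail → [3, 7, 10, 11, 12, 13]
15 → extends → [3, 7, 10, 11, 12, 13, 15]
27 → extends → [3, 7, 10, 11, 12, 13, 15, 27]
19 → replaces 27 → [3, 7, 10, 11, 12, 13, 15, 19]
Length 8; one witness is 3, 7, 10, 11, 12, 13, 15, 27.

3, 7, 10, 11, 12, 13, 15, 27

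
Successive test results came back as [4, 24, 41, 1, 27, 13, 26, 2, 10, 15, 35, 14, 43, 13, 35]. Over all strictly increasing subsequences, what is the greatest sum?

Let S[i] be the best sum of a strictly increasing subsequence ending at i:
i:       1   2   3   4   5   6   7   8   9  10  11  12  13  14  15
a[i]:    4  24  41   1  27  13  26   2  10  15  35  14  43  13  35
S:       4  28  69   1  55  17  54   3  14  32  90  31 133  27  90
Maximum is 133 (e.g. 4 + 24 + 27 + 35 + 43).

133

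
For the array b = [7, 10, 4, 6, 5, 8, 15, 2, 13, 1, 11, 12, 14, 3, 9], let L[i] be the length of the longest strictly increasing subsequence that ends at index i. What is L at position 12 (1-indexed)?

dp[i] = 1 + max{dp[j] : j<i, b[j]<b[i]} (or 1 if no such j):
i:      1  2  3  4  5  6  7  8  9 10 11 12 13 14 15
b[i]:   7 10  4  6  5  8 15  2 13  1 11 12 14  3  9
dp:     1  2  1  2  2  3  4  1  4  1  4  5  6  2  4
At index 12 the value is 5.

5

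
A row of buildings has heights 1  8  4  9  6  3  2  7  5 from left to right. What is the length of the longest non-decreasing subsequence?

4

Let dp[i] be the length of the longest such subsequence ending at index i:
i:     1 2 3 4 5 6 7 8 9
a[i]:  1 8 4 9 6 3 2 7 5
dp:    1 2 2 3 3 2 2 4 3
Maximum dp value is 4.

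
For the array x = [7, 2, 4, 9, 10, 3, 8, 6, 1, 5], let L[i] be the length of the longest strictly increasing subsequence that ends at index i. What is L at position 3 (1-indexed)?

2

dp[i] = 1 + max{dp[j] : j<i, x[j]<x[i]} (or 1 if no such j):
i:      1  2  3  4  5  6  7  8  9 10
x[i]:   7  2  4  9 10  3  8  6  1  5
dp:     1  1  2  3  4  2  3  3  1  3
At index 3 the value is 2.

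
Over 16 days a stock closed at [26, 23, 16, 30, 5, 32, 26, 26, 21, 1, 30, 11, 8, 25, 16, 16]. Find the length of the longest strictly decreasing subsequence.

Let dp[i] be the longest strictly decreasing subsequence ending at i:
i:      1  2  3  4  5  6  7  8  9 10 11 12 13 14 15 16
a[i]:  26 23 16 30  5 32 26 26 21  1 30 11  8 25 16 16
dp:     1  2  3  1  4  1  2  2  3  5  2  4  5  3  4  4
Maximum is 5.

5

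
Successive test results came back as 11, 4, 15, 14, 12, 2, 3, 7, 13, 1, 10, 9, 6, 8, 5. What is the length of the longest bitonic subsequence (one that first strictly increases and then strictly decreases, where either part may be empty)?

inc[i] = longest strictly increasing subsequence ending at i; dec[i] = longest strictly decreasing subsequence starting at i:
i:      1  2  3  4  5  6  7  8  9 10 11 12 13 14 15
a[i]:  11  4 15 14 12  2  3  7 13  1 10  9  6  8  5
inc:    1  1  2  2  2  1  2  3  4  1  4  4  3  4  3
dec:    5  3  7  6  5  2  2  3  5  1  4  3  2  2  1
Best peak at i=3 (value 15): inc=2, dec=7, length 2+7−1 = 8.

8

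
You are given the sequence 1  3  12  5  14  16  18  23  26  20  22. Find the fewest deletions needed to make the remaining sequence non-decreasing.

Fewest deletions = n − (longest non-decreasing subsequence).
i:      1  2  3  4  5  6  7  8  9 10 11
a[i]:   1  3 12  5 14 16 18 23 26 20 22
dp:     1  2  3  3  4  5  6  7  8  7  8
max dp = 8, so deletions = 11 − 8 = 3.

3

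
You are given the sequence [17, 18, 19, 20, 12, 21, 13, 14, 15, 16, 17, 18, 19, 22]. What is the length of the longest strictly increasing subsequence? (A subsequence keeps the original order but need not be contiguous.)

9

Track the smallest tail for each achievable length (strict):
17 → extends → [17]
18 → extends → [17, 18]
19 → extends → [17, 18, 19]
20 → extends → [17, 18, 19, 20]
12 → replaces 17 → [12, 18, 19, 20]
21 → extends → [12, 18, 19, 20, 21]
13 → replaces 18 → [12, 13, 19, 20, 21]
14 → replaces 19 → [12, 13, 14, 20, 21]
15 → replaces 20 → [12, 13, 14, 15, 21]
16 → replaces 21 → [12, 13, 14, 15, 16]
17 → extends → [12, 13, 14, 15, 16, 17]
18 → extends → [12, 13, 14, 15, 16, 17, 18]
19 → extends → [12, 13, 14, 15, 16, 17, 18, 19]
22 → extends → [12, 13, 14, 15, 16, 17, 18, 19, 22]
Nine tails, so the longest strictly increasing subsequence has length 9 (e.g. 12, 13, 14, 15, 16, 17, 18, 19, 22).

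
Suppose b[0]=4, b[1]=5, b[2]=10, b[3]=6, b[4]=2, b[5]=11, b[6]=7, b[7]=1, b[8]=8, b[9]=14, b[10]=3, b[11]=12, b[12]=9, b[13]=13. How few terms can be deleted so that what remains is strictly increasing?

Fewest deletions = n − (longest strictly increasing subsequence).
i:      0  1  2  3  4  5  6  7  8  9 10 11 12 13
b[i]:   4  5 10  6  2 11  7  1  8 14  3 12  9 13
dp:     1  2  3  3  1  4  4  1  5  6  2  6  6  7
max dp = 7, so deletions = 14 − 7 = 7.

7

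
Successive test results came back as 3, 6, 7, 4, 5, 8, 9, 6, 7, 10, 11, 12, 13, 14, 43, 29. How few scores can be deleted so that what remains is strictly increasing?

5

Fewest deletions = n − (longest strictly increasing subsequence).
i:      1  2  3  4  5  6  7  8  9 10 11 12 13 14 15 16
a[i]:   3  6  7  4  5  8  9  6  7 10 11 12 13 14 43 29
dp:     1  2  3  2  3  4  5  4  5  6  7  8  9 10 11 11
max dp = 11, so deletions = 16 − 11 = 5.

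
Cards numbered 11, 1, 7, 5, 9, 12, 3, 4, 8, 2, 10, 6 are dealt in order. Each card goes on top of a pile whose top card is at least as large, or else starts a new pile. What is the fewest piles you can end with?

5

Place each on the leftmost legal pile:
11 → new pile 1 (tops now [11])
1 → pile 1 (tops now [1])
7 → new pile 2 (tops now [1, 7])
5 → pile 2 (tops now [1, 5])
9 → new pile 3 (tops now [1, 5, 9])
12 → new pile 4 (tops now [1, 5, 9, 12])
3 → pile 2 (tops now [1, 3, 9, 12])
4 → pile 3 (tops now [1, 3, 4, 12])
8 → pile 4 (tops now [1, 3, 4, 8])
2 → pile 2 (tops now [1, 2, 4, 8])
10 → new pile 5 (tops now [1, 2, 4, 8, 10])
6 → pile 4 (tops now [1, 2, 4, 6, 10])
Five piles.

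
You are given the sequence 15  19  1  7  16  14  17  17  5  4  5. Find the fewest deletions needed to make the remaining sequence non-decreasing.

Fewest deletions = n − (longest non-decreasing subsequence).
i:      1  2  3  4  5  6  7  8  9 10 11
a[i]:  15 19  1  7 16 14 17 17  5  4  5
dp:     1  2  1  2  3  3  4  5  2  2  3
max dp = 5, so deletions = 11 − 5 = 6.

6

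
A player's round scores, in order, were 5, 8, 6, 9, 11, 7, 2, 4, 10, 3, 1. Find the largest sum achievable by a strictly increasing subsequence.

33

Let S[i] be the best sum of a strictly increasing subsequence ending at i:
i:      1  2  3  4  5  6  7  8  9 10 11
a[i]:   5  8  6  9 11  7  2  4 10  3  1
S:      5 13 11 22 33 18  2  6 32  5  1
Maximum is 33 (e.g. 5 + 8 + 9 + 11).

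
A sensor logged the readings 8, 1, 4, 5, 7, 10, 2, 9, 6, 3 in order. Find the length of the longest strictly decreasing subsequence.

4

Negate each value so 'decreasing' becomes 'increasing', then run patience tails on the negated sequence:
-8 → extends → [-8]
-1 → extends → [-8, -1]
-4 → replaces -1 → [-8, -4]
-5 → replaces -4 → [-8, -5]
-7 → replaces -5 → [-8, -7]
-10 → replaces -8 → [-10, -7]
-2 → extends → [-10, -7, -2]
-9 → replaces -7 → [-10, -9, -2]
-6 → replaces -2 → [-10, -9, -6]
-3 → extends → [-10, -9, -6, -3]
Four tails, so the longest strictly decreasing subsequence of the original has length 4.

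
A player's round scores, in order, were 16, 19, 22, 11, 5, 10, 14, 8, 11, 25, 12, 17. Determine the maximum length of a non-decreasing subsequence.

5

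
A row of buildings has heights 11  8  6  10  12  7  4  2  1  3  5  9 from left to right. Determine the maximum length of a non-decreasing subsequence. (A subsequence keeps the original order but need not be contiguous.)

4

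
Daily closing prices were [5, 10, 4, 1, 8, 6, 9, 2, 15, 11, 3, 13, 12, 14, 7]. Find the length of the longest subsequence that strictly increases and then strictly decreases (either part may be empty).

7

inc[i] = longest strictly increasing subsequence ending at i; dec[i] = longest strictly decreasing subsequence starting at i:
i:      1  2  3  4  5  6  7  8  9 10 11 12 13 14 15
a[i]:   5 10  4  1  8  6  9  2 15 11  3 13 12 14  7
inc:    1  2  1  1  2  2  3  2  4  4  3  5  5  6  4
dec:    3  4  2  1  3  2  2  1  4  2  1  3  2  2  1
Best peak at i=9 (value 15): inc=4, dec=4, length 4+4−1 = 7.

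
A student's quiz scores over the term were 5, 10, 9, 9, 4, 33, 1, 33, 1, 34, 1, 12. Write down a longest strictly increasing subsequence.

5, 10, 33, 34

Patience tails give the LIS length; then backtrack through the dp parents:
5 → extends → [5]
10 → extends → [5, 10]
9 → replaces 10 → [5, 9]
9 → already a tail → [5, 9]
4 → replaces 5 → [4, 9]
33 → extends → [4, 9, 33]
1 → replaces 4 → [1, 9, 33]
33 → already a tail → [1, 9, 33]
1 → already a tail → [1, 9, 33]
34 → extends → [1, 9, 33, 34]
1 → already a tail → [1, 9, 33, 34]
12 → replaces 33 → [1, 9, 12, 34]
Length 4; one witness is 5, 10, 33, 34.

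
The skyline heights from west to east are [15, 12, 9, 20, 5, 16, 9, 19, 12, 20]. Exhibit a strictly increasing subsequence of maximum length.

Patience tails give the LIS length; then backtrack through the dp parents:
15 → extends → [15]
12 → replaces 15 → [12]
9 → replaces 12 → [9]
20 → extends → [9, 20]
5 → replaces 9 → [5, 20]
16 → replaces 20 → [5, 16]
9 → replaces 16 → [5, 9]
19 → extends → [5, 9, 19]
12 → replaces 19 → [5, 9, 12]
20 → extends → [5, 9, 12, 20]
Length 4; one witness is 15, 16, 19, 20.

15, 16, 19, 20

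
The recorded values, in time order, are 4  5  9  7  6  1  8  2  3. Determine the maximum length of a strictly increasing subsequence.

Track the smallest tail for each achievable length (strict):
4 → extends → [4]
5 → extends → [4, 5]
9 → extends → [4, 5, 9]
7 → replaces 9 → [4, 5, 7]
6 → replaces 7 → [4, 5, 6]
1 → replaces 4 → [1, 5, 6]
8 → extends → [1, 5, 6, 8]
2 → replaces 5 → [1, 2, 6, 8]
3 → replaces 6 → [1, 2, 3, 8]
Four tails, so the longest strictly increasing subsequence has length 4 (e.g. 4, 5, 7, 8).

4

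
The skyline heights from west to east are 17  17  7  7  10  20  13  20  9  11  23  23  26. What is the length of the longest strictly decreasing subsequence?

3

Negate each value so 'decreasing' becomes 'increasing', then run patience tails on the negated sequence:
-17 → extends → [-17]
-17 → already a tail → [-17]
-7 → extends → [-17, -7]
-7 → already a tail → [-17, -7]
-10 → replaces -7 → [-17, -10]
-20 → replaces -17 → [-20, -10]
-13 → replaces -10 → [-20, -13]
-20 → already a tail → [-20, -13]
-9 → extends → [-20, -13, -9]
-11 → replaces -9 → [-20, -13, -11]
-23 → replaces -20 → [-23, -13, -11]
-23 → already a tail → [-23, -13, -11]
-26 → replaces -23 → [-26, -13, -11]
Three tails, so the longest strictly decreasing subsequence of the original has length 3.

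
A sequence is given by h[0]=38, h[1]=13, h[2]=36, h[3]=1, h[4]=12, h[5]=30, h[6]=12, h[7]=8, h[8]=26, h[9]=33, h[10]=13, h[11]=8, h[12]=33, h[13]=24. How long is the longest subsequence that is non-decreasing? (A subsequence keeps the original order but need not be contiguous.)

6

Track the smallest tail for each achievable length (allowing ties):
38 → extends → [38]
13 → replaces 38 → [13]
36 → extends → [13, 36]
1 → replaces 13 → [1, 36]
12 → replaces 36 → [1, 12]
30 → extends → [1, 12, 30]
12 → replaces 30 → [1, 12, 12]
8 → replaces 12 → [1, 8, 12]
26 → extends → [1, 8, 12, 26]
33 → extends → [1, 8, 12, 26, 33]
13 → replaces 26 → [1, 8, 12, 13, 33]
8 → replaces 12 → [1, 8, 8, 13, 33]
33 → extends → [1, 8, 8, 13, 33, 33]
24 → replaces 33 → [1, 8, 8, 13, 24, 33]
Six tails, so the longest non-decreasing subsequence has length 6 (e.g. 1, 12, 12, 26, 33, 33).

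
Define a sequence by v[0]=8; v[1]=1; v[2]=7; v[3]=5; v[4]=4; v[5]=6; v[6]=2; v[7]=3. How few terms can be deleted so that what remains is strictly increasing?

Fewest deletions = n − (longest strictly increasing subsequence).
Patience tails:
8 → extends → [8]
1 → replaces 8 → [1]
7 → extends → [1, 7]
5 → replaces 7 → [1, 5]
4 → replaces 5 → [1, 4]
6 → extends → [1, 4, 6]
2 → replaces 4 → [1, 2, 6]
3 → replaces 6 → [1, 2, 3]
Longest strictly increasing subsequence has length 3, so deletions = 8 − 3 = 5.

5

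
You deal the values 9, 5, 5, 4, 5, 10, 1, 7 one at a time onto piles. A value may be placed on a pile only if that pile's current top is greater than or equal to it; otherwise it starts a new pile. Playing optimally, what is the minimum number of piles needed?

3

Place each on the leftmost legal pile:
9 → new pile 1 (tops now [9])
5 → pile 1 (tops now [5])
5 → pile 1 (tops now [5])
4 → pile 1 (tops now [4])
5 → new pile 2 (tops now [4, 5])
10 → new pile 3 (tops now [4, 5, 10])
1 → pile 1 (tops now [1, 5, 10])
7 → pile 3 (tops now [1, 5, 7])
Three piles.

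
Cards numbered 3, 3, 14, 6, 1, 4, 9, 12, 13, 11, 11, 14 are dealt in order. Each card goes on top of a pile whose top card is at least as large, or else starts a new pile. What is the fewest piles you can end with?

Place each on the leftmost legal pile:
3 → new pile 1 (tops now [3])
3 → pile 1 (tops now [3])
14 → new pile 2 (tops now [3, 14])
6 → pile 2 (tops now [3, 6])
1 → pile 1 (tops now [1, 6])
4 → pile 2 (tops now [1, 4])
9 → new pile 3 (tops now [1, 4, 9])
12 → new pile 4 (tops now [1, 4, 9, 12])
13 → new pile 5 (tops now [1, 4, 9, 12, 13])
11 → pile 4 (tops now [1, 4, 9, 11, 13])
11 → pile 4 (tops now [1, 4, 9, 11, 13])
14 → new pile 6 (tops now [1, 4, 9, 11, 13, 14])
Six piles.

6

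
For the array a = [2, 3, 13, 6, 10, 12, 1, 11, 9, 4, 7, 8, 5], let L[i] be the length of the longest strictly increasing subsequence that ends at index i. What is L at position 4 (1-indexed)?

dp[i] = 1 + max{dp[j] : j<i, a[j]<a[i]} (or 1 if no such j):
i:      1  2  3  4  5  6  7  8  9 10 11 12 13
a[i]:   2  3 13  6 10 12  1 11  9  4  7  8  5
dp:     1  2  3  3  4  5  1  5  4  3  4  5  4
At index 4 the value is 3.

3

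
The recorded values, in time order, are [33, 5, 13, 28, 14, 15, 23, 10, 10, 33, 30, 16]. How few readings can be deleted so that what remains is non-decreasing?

Fewest deletions = n − (longest non-decreasing subsequence).
Patience tails:
33 → extends → [33]
5 → replaces 33 → [5]
13 → extends → [5, 13]
28 → extends → [5, 13, 28]
14 → replaces 28 → [5, 13, 14]
15 → extends → [5, 13, 14, 15]
23 → extends → [5, 13, 14, 15, 23]
10 → replaces 13 → [5, 10, 14, 15, 23]
10 → replaces 14 → [5, 10, 10, 15, 23]
33 → extends → [5, 10, 10, 15, 23, 33]
30 → replaces 33 → [5, 10, 10, 15, 23, 30]
16 → replaces 23 → [5, 10, 10, 15, 16, 30]
Longest non-decreasing subsequence has length 6, so deletions = 12 − 6 = 6.

6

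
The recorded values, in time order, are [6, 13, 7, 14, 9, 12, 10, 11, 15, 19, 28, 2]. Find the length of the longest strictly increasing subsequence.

Let dp[i] be the length of the longest such subsequence ending at index i:
i:      1  2  3  4  5  6  7  8  9 10 11 12
a[i]:   6 13  7 14  9 12 10 11 15 19 28  2
dp:     1  2  2  3  3  4  4  5  6  7  8  1
Maximum dp value is 8.

8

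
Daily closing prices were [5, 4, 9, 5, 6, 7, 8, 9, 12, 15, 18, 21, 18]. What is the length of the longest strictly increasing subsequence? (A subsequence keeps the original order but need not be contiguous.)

10

Track the smallest tail for each achievable length (strict):
5 → extends → [5]
4 → replaces 5 → [4]
9 → extends → [4, 9]
5 → replaces 9 → [4, 5]
6 → extends → [4, 5, 6]
7 → extends → [4, 5, 6, 7]
8 → extends → [4, 5, 6, 7, 8]
9 → extends → [4, 5, 6, 7, 8, 9]
12 → extends → [4, 5, 6, 7, 8, 9, 12]
15 → extends → [4, 5, 6, 7, 8, 9, 12, 15]
18 → extends → [4, 5, 6, 7, 8, 9, 12, 15, 18]
21 → extends → [4, 5, 6, 7, 8, 9, 12, 15, 18, 21]
18 → already a tail → [4, 5, 6, 7, 8, 9, 12, 15, 18, 21]
Ten tails, so the longest strictly increasing subsequence has length 10 (e.g. 4, 5, 6, 7, 8, 9, 12, 15, 18, 21).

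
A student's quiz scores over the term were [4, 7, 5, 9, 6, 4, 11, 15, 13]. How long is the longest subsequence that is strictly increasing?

5

Track the smallest tail for each achievable length (strict):
4 → extends → [4]
7 → extends → [4, 7]
5 → replaces 7 → [4, 5]
9 → extends → [4, 5, 9]
6 → replaces 9 → [4, 5, 6]
4 → already a tail → [4, 5, 6]
11 → extends → [4, 5, 6, 11]
15 → extends → [4, 5, 6, 11, 15]
13 → replaces 15 → [4, 5, 6, 11, 13]
Five tails, so the longest strictly increasing subsequence has length 5 (e.g. 4, 7, 9, 11, 15).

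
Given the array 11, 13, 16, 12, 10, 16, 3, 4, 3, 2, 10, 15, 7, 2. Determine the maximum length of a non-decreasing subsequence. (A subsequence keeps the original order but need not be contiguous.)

4

Let dp[i] be the length of the longest such subsequence ending at index i:
i:      1  2  3  4  5  6  7  8  9 10 11 12 13 14
a[i]:  11 13 16 12 10 16  3  4  3  2 10 15  7  2
dp:     1  2  3  2  1  4  1  2  2  1  3  4  3  2
Maximum dp value is 4.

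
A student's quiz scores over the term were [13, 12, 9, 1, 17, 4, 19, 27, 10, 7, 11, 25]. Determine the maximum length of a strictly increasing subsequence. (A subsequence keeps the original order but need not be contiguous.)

Let dp[i] be the length of the longest such subsequence ending at index i:
i:      1  2  3  4  5  6  7  8  9 10 11 12
a[i]:  13 12  9  1 17  4 19 27 10  7 11 25
dp:     1  1  1  1  2  2  3  4  3  3  4  5
Maximum dp value is 5.

5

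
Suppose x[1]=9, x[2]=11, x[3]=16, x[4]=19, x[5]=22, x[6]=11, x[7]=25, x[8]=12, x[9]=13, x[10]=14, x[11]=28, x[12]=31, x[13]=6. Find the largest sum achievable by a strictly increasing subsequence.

161

Let S[i] be the best sum of a strictly increasing subsequence ending at i:
i:       1   2   3   4   5   6   7   8   9  10  11  12  13
x[i]:    9  11  16  19  22  11  25  12  13  14  28  31   6
S:       9  20  36  55  77  20 102  32  45  59 130 161   6
Maximum is 161 (e.g. 9 + 11 + 16 + 19 + 22 + 25 + 28 + 31).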